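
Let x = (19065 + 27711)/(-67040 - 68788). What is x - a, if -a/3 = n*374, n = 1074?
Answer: 13639708034/11319 ≈ 1.2050e+6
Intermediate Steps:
x = -3898/11319 (x = 46776/(-135828) = 46776*(-1/135828) = -3898/11319 ≈ -0.34438)
a = -1205028 (a = -3222*374 = -3*401676 = -1205028)
x - a = -3898/11319 - 1*(-1205028) = -3898/11319 + 1205028 = 13639708034/11319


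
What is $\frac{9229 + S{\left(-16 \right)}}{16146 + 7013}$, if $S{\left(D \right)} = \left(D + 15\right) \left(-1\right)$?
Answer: $\frac{9230}{23159} \approx 0.39855$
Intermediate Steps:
$S{\left(D \right)} = -15 - D$ ($S{\left(D \right)} = \left(15 + D\right) \left(-1\right) = -15 - D$)
$\frac{9229 + S{\left(-16 \right)}}{16146 + 7013} = \frac{9229 - -1}{16146 + 7013} = \frac{9229 + \left(-15 + 16\right)}{23159} = \left(9229 + 1\right) \frac{1}{23159} = 9230 \cdot \frac{1}{23159} = \frac{9230}{23159}$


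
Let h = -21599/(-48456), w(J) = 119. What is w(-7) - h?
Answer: 5744665/48456 ≈ 118.55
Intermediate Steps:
h = 21599/48456 (h = -21599*(-1/48456) = 21599/48456 ≈ 0.44574)
w(-7) - h = 119 - 1*21599/48456 = 119 - 21599/48456 = 5744665/48456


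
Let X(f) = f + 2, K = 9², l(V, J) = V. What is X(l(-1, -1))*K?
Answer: 81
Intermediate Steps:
K = 81
X(f) = 2 + f
X(l(-1, -1))*K = (2 - 1)*81 = 1*81 = 81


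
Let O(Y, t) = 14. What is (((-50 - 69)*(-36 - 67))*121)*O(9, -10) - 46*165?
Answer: 20755768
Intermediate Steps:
(((-50 - 69)*(-36 - 67))*121)*O(9, -10) - 46*165 = (((-50 - 69)*(-36 - 67))*121)*14 - 46*165 = (-119*(-103)*121)*14 - 1*7590 = (12257*121)*14 - 7590 = 1483097*14 - 7590 = 20763358 - 7590 = 20755768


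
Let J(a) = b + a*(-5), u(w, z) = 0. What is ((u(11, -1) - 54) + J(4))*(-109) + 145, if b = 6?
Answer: 7557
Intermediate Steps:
J(a) = 6 - 5*a (J(a) = 6 + a*(-5) = 6 - 5*a)
((u(11, -1) - 54) + J(4))*(-109) + 145 = ((0 - 54) + (6 - 5*4))*(-109) + 145 = (-54 + (6 - 20))*(-109) + 145 = (-54 - 14)*(-109) + 145 = -68*(-109) + 145 = 7412 + 145 = 7557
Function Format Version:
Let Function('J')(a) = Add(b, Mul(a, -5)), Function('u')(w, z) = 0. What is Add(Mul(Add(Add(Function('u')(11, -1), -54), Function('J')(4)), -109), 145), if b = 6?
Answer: 7557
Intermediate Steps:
Function('J')(a) = Add(6, Mul(-5, a)) (Function('J')(a) = Add(6, Mul(a, -5)) = Add(6, Mul(-5, a)))
Add(Mul(Add(Add(Function('u')(11, -1), -54), Function('J')(4)), -109), 145) = Add(Mul(Add(Add(0, -54), Add(6, Mul(-5, 4))), -109), 145) = Add(Mul(Add(-54, Add(6, -20)), -109), 145) = Add(Mul(Add(-54, -14), -109), 145) = Add(Mul(-68, -109), 145) = Add(7412, 145) = 7557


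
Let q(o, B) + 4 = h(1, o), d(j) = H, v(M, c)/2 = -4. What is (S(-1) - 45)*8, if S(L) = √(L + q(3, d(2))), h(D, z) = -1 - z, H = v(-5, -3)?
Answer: -360 + 24*I ≈ -360.0 + 24.0*I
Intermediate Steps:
v(M, c) = -8 (v(M, c) = 2*(-4) = -8)
H = -8
d(j) = -8
q(o, B) = -5 - o (q(o, B) = -4 + (-1 - o) = -5 - o)
S(L) = √(-8 + L) (S(L) = √(L + (-5 - 1*3)) = √(L + (-5 - 3)) = √(L - 8) = √(-8 + L))
(S(-1) - 45)*8 = (√(-8 - 1) - 45)*8 = (√(-9) - 45)*8 = (3*I - 45)*8 = (-45 + 3*I)*8 = -360 + 24*I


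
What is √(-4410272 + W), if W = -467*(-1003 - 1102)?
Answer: I*√3427237 ≈ 1851.3*I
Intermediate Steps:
W = 983035 (W = -467*(-2105) = 983035)
√(-4410272 + W) = √(-4410272 + 983035) = √(-3427237) = I*√3427237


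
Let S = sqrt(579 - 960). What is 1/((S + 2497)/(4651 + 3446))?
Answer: 20218209/6235390 - 8097*I*sqrt(381)/6235390 ≈ 3.2425 - 0.025347*I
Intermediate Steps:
S = I*sqrt(381) (S = sqrt(-381) = I*sqrt(381) ≈ 19.519*I)
1/((S + 2497)/(4651 + 3446)) = 1/((I*sqrt(381) + 2497)/(4651 + 3446)) = 1/((2497 + I*sqrt(381))/8097) = 1/((2497 + I*sqrt(381))*(1/8097)) = 1/(2497/8097 + I*sqrt(381)/8097)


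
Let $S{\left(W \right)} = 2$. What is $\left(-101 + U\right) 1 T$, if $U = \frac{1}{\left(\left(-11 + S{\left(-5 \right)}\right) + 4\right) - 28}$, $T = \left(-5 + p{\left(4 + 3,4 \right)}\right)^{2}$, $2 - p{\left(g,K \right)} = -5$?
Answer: $- \frac{13336}{33} \approx -404.12$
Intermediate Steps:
$p{\left(g,K \right)} = 7$ ($p{\left(g,K \right)} = 2 - -5 = 2 + 5 = 7$)
$T = 4$ ($T = \left(-5 + 7\right)^{2} = 2^{2} = 4$)
$U = - \frac{1}{33}$ ($U = \frac{1}{\left(\left(-11 + 2\right) + 4\right) - 28} = \frac{1}{\left(-9 + 4\right) - 28} = \frac{1}{-5 - 28} = \frac{1}{-33} = - \frac{1}{33} \approx -0.030303$)
$\left(-101 + U\right) 1 T = \left(-101 - \frac{1}{33}\right) 1 \cdot 4 = \left(- \frac{3334}{33}\right) 4 = - \frac{13336}{33}$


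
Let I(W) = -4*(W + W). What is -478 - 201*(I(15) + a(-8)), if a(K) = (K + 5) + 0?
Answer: 24245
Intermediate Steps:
I(W) = -8*W
a(K) = 5 + K (a(K) = (5 + K) + 0 = 5 + K)
-478 - 201*(I(15) + a(-8)) = -478 - 201*(-8*15 + (5 - 8)) = -478 - 201*(-120 - 3) = -478 - 201*(-123) = -478 + 24723 = 24245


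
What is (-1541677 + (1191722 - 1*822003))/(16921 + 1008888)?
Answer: -1171958/1025809 ≈ -1.1425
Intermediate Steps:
(-1541677 + (1191722 - 1*822003))/(16921 + 1008888) = (-1541677 + (1191722 - 822003))/1025809 = (-1541677 + 369719)*(1/1025809) = -1171958*1/1025809 = -1171958/1025809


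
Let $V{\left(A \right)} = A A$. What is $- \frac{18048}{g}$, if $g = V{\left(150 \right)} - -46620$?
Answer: $- \frac{47}{180} \approx -0.26111$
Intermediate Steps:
$V{\left(A \right)} = A^{2}$
$g = 69120$ ($g = 150^{2} - -46620 = 22500 + 46620 = 69120$)
$- \frac{18048}{g} = - \frac{18048}{69120} = \left(-18048\right) \frac{1}{69120} = - \frac{47}{180}$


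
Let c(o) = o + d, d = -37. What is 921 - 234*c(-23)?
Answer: 14961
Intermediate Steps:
c(o) = -37 + o (c(o) = o - 37 = -37 + o)
921 - 234*c(-23) = 921 - 234*(-37 - 23) = 921 - 234*(-60) = 921 + 14040 = 14961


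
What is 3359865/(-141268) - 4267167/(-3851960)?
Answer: -3084812859411/136039671320 ≈ -22.676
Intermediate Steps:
3359865/(-141268) - 4267167/(-3851960) = 3359865*(-1/141268) - 4267167*(-1/3851960) = -3359865/141268 + 4267167/3851960 = -3084812859411/136039671320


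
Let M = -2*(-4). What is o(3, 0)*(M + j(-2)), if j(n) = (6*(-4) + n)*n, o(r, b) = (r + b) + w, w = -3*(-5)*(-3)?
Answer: -2520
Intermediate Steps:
w = -45 (w = 15*(-3) = -45)
o(r, b) = -45 + b + r (o(r, b) = (r + b) - 45 = (b + r) - 45 = -45 + b + r)
j(n) = n*(-24 + n) (j(n) = (-24 + n)*n = n*(-24 + n))
M = 8
o(3, 0)*(M + j(-2)) = (-45 + 0 + 3)*(8 - 2*(-24 - 2)) = -42*(8 - 2*(-26)) = -42*(8 + 52) = -42*60 = -2520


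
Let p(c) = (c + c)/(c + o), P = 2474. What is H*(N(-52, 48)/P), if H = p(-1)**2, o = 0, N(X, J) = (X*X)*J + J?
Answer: 259680/1237 ≈ 209.93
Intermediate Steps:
N(X, J) = J + J*X**2 (N(X, J) = X**2*J + J = J*X**2 + J = J + J*X**2)
p(c) = 2 (p(c) = (c + c)/(c + 0) = (2*c)/c = 2)
H = 4 (H = 2**2 = 4)
H*(N(-52, 48)/P) = 4*((48*(1 + (-52)**2))/2474) = 4*((48*(1 + 2704))*(1/2474)) = 4*((48*2705)*(1/2474)) = 4*(129840*(1/2474)) = 4*(64920/1237) = 259680/1237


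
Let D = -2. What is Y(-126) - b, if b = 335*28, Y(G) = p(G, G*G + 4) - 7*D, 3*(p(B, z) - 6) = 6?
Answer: -9358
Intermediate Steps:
p(B, z) = 8 (p(B, z) = 6 + (1/3)*6 = 6 + 2 = 8)
Y(G) = 22 (Y(G) = 8 - 7*(-2) = 8 + 14 = 22)
b = 9380
Y(-126) - b = 22 - 1*9380 = 22 - 9380 = -9358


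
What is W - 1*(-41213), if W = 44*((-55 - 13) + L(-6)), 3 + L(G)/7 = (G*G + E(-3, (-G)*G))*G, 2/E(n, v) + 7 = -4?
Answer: -28895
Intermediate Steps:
E(n, v) = -2/11 (E(n, v) = 2/(-7 - 4) = 2/(-11) = 2*(-1/11) = -2/11)
L(G) = -21 + 7*G*(-2/11 + G**2) (L(G) = -21 + 7*((G*G - 2/11)*G) = -21 + 7*((G**2 - 2/11)*G) = -21 + 7*((-2/11 + G**2)*G) = -21 + 7*(G*(-2/11 + G**2)) = -21 + 7*G*(-2/11 + G**2))
W = -70108 (W = 44*((-55 - 13) + (-21 + 7*(-6)**3 - 14/11*(-6))) = 44*(-68 + (-21 + 7*(-216) + 84/11)) = 44*(-68 + (-21 - 1512 + 84/11)) = 44*(-68 - 16779/11) = 44*(-17527/11) = -70108)
W - 1*(-41213) = -70108 - 1*(-41213) = -70108 + 41213 = -28895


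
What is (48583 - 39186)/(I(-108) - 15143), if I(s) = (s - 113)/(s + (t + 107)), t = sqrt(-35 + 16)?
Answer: -2843898683/4579564615 - 2076737*I*sqrt(19)/4579564615 ≈ -0.621 - 0.0019767*I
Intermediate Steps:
t = I*sqrt(19) (t = sqrt(-19) = I*sqrt(19) ≈ 4.3589*I)
I(s) = (-113 + s)/(107 + s + I*sqrt(19)) (I(s) = (s - 113)/(s + (I*sqrt(19) + 107)) = (-113 + s)/(s + (107 + I*sqrt(19))) = (-113 + s)/(107 + s + I*sqrt(19)))
(48583 - 39186)/(I(-108) - 15143) = (48583 - 39186)/((-113 - 108)/(107 - 108 + I*sqrt(19)) - 15143) = 9397/(-221/(-1 + I*sqrt(19)) - 15143) = 9397/(-15143 - 221/(-1 + I*sqrt(19)))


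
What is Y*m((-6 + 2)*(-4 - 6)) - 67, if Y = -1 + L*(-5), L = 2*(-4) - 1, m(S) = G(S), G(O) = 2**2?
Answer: 109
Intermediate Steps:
G(O) = 4
m(S) = 4
L = -9 (L = -8 - 1 = -9)
Y = 44 (Y = -1 - 9*(-5) = -1 + 45 = 44)
Y*m((-6 + 2)*(-4 - 6)) - 67 = 44*4 - 67 = 176 - 67 = 109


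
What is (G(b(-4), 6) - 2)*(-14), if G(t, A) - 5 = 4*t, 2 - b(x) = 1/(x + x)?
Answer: -161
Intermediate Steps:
b(x) = 2 - 1/(2*x) (b(x) = 2 - 1/(x + x) = 2 - 1/(2*x))
G(t, A) = 5 + 4*t
(G(b(-4), 6) - 2)*(-14) = ((5 + 4*(2 - 1/2/(-4))) - 2)*(-14) = ((5 + 4*(2 - 1/2*(-1/4))) - 2)*(-14) = ((5 + 4*(2 + 1/8)) - 2)*(-14) = ((5 + 4*(17/8)) - 2)*(-14) = ((5 + 17/2) - 2)*(-14) = (27/2 - 2)*(-14) = (23/2)*(-14) = -161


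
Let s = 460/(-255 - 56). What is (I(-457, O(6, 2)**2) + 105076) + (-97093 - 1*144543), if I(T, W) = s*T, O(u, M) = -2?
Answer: -42259940/311 ≈ -1.3588e+5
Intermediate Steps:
s = -460/311 (s = 460/(-311) = 460*(-1/311) = -460/311 ≈ -1.4791)
I(T, W) = -460*T/311
(I(-457, O(6, 2)**2) + 105076) + (-97093 - 1*144543) = (-460/311*(-457) + 105076) + (-97093 - 1*144543) = (210220/311 + 105076) + (-97093 - 144543) = 32888856/311 - 241636 = -42259940/311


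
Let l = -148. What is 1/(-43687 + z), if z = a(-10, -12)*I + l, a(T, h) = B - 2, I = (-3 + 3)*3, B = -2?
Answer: -1/43835 ≈ -2.2813e-5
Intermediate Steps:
I = 0 (I = 0*3 = 0)
a(T, h) = -4 (a(T, h) = -2 - 2 = -4)
z = -148 (z = -4*0 - 148 = 0 - 148 = -148)
1/(-43687 + z) = 1/(-43687 - 148) = 1/(-43835) = -1/43835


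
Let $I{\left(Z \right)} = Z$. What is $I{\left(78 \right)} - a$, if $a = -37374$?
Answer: $37452$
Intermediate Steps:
$I{\left(78 \right)} - a = 78 - -37374 = 78 + 37374 = 37452$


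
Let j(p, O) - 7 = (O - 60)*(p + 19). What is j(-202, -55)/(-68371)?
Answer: -21052/68371 ≈ -0.30791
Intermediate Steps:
j(p, O) = 7 + (-60 + O)*(19 + p) (j(p, O) = 7 + (O - 60)*(p + 19) = 7 + (-60 + O)*(19 + p))
j(-202, -55)/(-68371) = (-1133 - 60*(-202) + 19*(-55) - 55*(-202))/(-68371) = (-1133 + 12120 - 1045 + 11110)*(-1/68371) = 21052*(-1/68371) = -21052/68371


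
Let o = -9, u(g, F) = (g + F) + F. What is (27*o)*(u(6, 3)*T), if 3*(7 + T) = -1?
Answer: 21384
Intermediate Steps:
u(g, F) = g + 2*F (u(g, F) = (F + g) + F = g + 2*F)
T = -22/3 (T = -7 + (1/3)*(-1) = -7 - 1/3 = -22/3 ≈ -7.3333)
(27*o)*(u(6, 3)*T) = (27*(-9))*((6 + 2*3)*(-22/3)) = -243*(6 + 6)*(-22)/3 = -2916*(-22)/3 = -243*(-88) = 21384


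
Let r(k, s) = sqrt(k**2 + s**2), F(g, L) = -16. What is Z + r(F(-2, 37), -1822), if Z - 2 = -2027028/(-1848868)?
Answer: 1431191/462217 + 226*sqrt(65) ≈ 1825.2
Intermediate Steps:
Z = 1431191/462217 (Z = 2 - 2027028/(-1848868) = 2 - 2027028*(-1/1848868) = 2 + 506757/462217 = 1431191/462217 ≈ 3.0964)
Z + r(F(-2, 37), -1822) = 1431191/462217 + sqrt((-16)**2 + (-1822)**2) = 1431191/462217 + sqrt(256 + 3319684) = 1431191/462217 + sqrt(3319940) = 1431191/462217 + 226*sqrt(65)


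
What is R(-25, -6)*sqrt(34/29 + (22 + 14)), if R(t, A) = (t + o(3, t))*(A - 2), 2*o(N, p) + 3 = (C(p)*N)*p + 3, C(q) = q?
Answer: -51100*sqrt(638)/29 ≈ -44508.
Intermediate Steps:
o(N, p) = N*p**2/2 (o(N, p) = -3/2 + ((p*N)*p + 3)/2 = -3/2 + ((N*p)*p + 3)/2 = -3/2 + (N*p**2 + 3)/2 = -3/2 + (3 + N*p**2)/2 = -3/2 + (3/2 + N*p**2/2) = N*p**2/2)
R(t, A) = (-2 + A)*(t + 3*t**2/2) (R(t, A) = (t + (1/2)*3*t**2)*(A - 2) = (t + 3*t**2/2)*(-2 + A) = (-2 + A)*(t + 3*t**2/2))
R(-25, -6)*sqrt(34/29 + (22 + 14)) = ((1/2)*(-25)*(-4 - 6*(-25) + 2*(-6) + 3*(-6)*(-25)))*sqrt(34/29 + (22 + 14)) = ((1/2)*(-25)*(-4 + 150 - 12 + 450))*sqrt(34*(1/29) + 36) = ((1/2)*(-25)*584)*sqrt(34/29 + 36) = -51100*sqrt(638)/29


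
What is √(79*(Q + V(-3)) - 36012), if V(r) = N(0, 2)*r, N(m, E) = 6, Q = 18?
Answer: 2*I*√9003 ≈ 189.77*I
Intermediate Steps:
V(r) = 6*r
√(79*(Q + V(-3)) - 36012) = √(79*(18 + 6*(-3)) - 36012) = √(79*(18 - 18) - 36012) = √(79*0 - 36012) = √(0 - 36012) = √(-36012) = 2*I*√9003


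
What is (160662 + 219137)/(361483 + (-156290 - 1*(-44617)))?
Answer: 379799/249810 ≈ 1.5204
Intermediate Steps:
(160662 + 219137)/(361483 + (-156290 - 1*(-44617))) = 379799/(361483 + (-156290 + 44617)) = 379799/(361483 - 111673) = 379799/249810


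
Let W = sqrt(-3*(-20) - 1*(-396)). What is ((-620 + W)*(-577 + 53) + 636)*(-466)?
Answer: -151690456 + 488368*sqrt(114) ≈ -1.4648e+8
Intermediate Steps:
W = 2*sqrt(114) (W = sqrt(60 + 396) = sqrt(456) = 2*sqrt(114) ≈ 21.354)
((-620 + W)*(-577 + 53) + 636)*(-466) = ((-620 + 2*sqrt(114))*(-577 + 53) + 636)*(-466) = ((-620 + 2*sqrt(114))*(-524) + 636)*(-466) = ((324880 - 1048*sqrt(114)) + 636)*(-466) = (325516 - 1048*sqrt(114))*(-466) = -151690456 + 488368*sqrt(114)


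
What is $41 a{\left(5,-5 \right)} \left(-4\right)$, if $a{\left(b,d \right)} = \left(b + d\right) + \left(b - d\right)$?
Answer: $-1640$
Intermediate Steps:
$a{\left(b,d \right)} = 2 b$
$41 a{\left(5,-5 \right)} \left(-4\right) = 41 \cdot 2 \cdot 5 \left(-4\right) = 41 \cdot 10 \left(-4\right) = 410 \left(-4\right) = -1640$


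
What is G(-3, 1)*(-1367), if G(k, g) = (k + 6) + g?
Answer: -5468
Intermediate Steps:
G(k, g) = 6 + g + k (G(k, g) = (6 + k) + g = 6 + g + k)
G(-3, 1)*(-1367) = (6 + 1 - 3)*(-1367) = 4*(-1367) = -5468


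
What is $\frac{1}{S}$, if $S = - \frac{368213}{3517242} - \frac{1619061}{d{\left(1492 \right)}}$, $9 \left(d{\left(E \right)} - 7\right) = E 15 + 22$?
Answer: $- \frac{79014841530}{51259936052903} \approx -0.0015415$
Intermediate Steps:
$d{\left(E \right)} = \frac{85}{9} + \frac{5 E}{3}$ ($d{\left(E \right)} = 7 + \frac{E 15 + 22}{9} = 7 + \frac{15 E + 22}{9} = 7 + \frac{22 + 15 E}{9} = 7 + \left(\frac{22}{9} + \frac{5 E}{3}\right) = \frac{85}{9} + \frac{5 E}{3}$)
$S = - \frac{51259936052903}{79014841530}$ ($S = - \frac{368213}{3517242} - \frac{1619061}{\frac{85}{9} + \frac{5}{3} \cdot 1492} = \left(-368213\right) \frac{1}{3517242} - \frac{1619061}{\frac{85}{9} + \frac{7460}{3}} = - \frac{368213}{3517242} - \frac{1619061}{\frac{22465}{9}} = - \frac{368213}{3517242} - \frac{14571549}{22465} = - \frac{51259936052903}{79014841530} \approx -648.74$)
$\frac{1}{S} = \frac{1}{- \frac{51259936052903}{79014841530}} = - \frac{79014841530}{51259936052903}$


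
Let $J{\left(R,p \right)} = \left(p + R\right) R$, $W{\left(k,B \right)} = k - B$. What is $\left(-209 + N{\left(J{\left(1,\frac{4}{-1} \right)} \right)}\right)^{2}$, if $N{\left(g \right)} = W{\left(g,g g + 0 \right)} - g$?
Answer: $47524$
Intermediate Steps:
$J{\left(R,p \right)} = R \left(R + p\right)$ ($J{\left(R,p \right)} = \left(R + p\right) R = R \left(R + p\right)$)
$N{\left(g \right)} = - g^{2}$ ($N{\left(g \right)} = \left(g - \left(g g + 0\right)\right) - g = \left(g - \left(g^{2} + 0\right)\right) - g = \left(g - g^{2}\right) - g = - g^{2}$)
$\left(-209 + N{\left(J{\left(1,\frac{4}{-1} \right)} \right)}\right)^{2} = \left(-209 - \left(1 \left(1 + \frac{4}{-1}\right)\right)^{2}\right)^{2} = \left(-209 - \left(1 \left(1 + 4 \left(-1\right)\right)\right)^{2}\right)^{2} = \left(-209 - \left(1 \left(1 - 4\right)\right)^{2}\right)^{2} = \left(-209 - \left(1 \left(-3\right)\right)^{2}\right)^{2} = \left(-209 - \left(-3\right)^{2}\right)^{2} = \left(-209 - 9\right)^{2} = \left(-218\right)^{2} = 47524$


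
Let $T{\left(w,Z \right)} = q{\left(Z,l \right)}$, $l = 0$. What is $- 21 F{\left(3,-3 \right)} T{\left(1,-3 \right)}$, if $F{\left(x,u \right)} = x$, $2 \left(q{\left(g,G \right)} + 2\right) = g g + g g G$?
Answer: $- \frac{315}{2} \approx -157.5$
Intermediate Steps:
$q{\left(g,G \right)} = -2 + \frac{g^{2}}{2} + \frac{G g^{2}}{2}$ ($q{\left(g,G \right)} = -2 + \frac{g g + g g G}{2} = -2 + \frac{g^{2} + g^{2} G}{2} = -2 + \frac{g^{2} + G g^{2}}{2} = -2 + \left(\frac{g^{2}}{2} + \frac{G g^{2}}{2}\right) = -2 + \frac{g^{2}}{2} + \frac{G g^{2}}{2}$)
$T{\left(w,Z \right)} = -2 + \frac{Z^{2}}{2}$ ($T{\left(w,Z \right)} = -2 + \frac{Z^{2}}{2} + \frac{1}{2} \cdot 0 Z^{2} = -2 + \frac{Z^{2}}{2} + 0 = -2 + \frac{Z^{2}}{2}$)
$- 21 F{\left(3,-3 \right)} T{\left(1,-3 \right)} = \left(-21\right) 3 \left(-2 + \frac{\left(-3\right)^{2}}{2}\right) = - 63 \left(-2 + \frac{1}{2} \cdot 9\right) = - 63 \left(-2 + \frac{9}{2}\right) = \left(-63\right) \frac{5}{2} = - \frac{315}{2}$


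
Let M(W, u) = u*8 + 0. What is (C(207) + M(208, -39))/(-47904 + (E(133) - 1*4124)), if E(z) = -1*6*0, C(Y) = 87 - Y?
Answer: 108/13007 ≈ 0.0083032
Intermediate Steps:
C(Y) = 87 - Y
M(W, u) = 8*u (M(W, u) = 8*u + 0 = 8*u)
E(z) = 0 (E(z) = -6*0 = 0)
(C(207) + M(208, -39))/(-47904 + (E(133) - 1*4124)) = ((87 - 1*207) + 8*(-39))/(-47904 + (0 - 1*4124)) = ((87 - 207) - 312)/(-47904 + (0 - 4124)) = (-120 - 312)/(-47904 - 4124) = -432/(-52028) = -432*(-1/52028) = 108/13007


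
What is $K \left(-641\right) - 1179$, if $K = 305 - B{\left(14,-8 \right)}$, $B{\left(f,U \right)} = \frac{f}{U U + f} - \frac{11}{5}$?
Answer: $- \frac{38605934}{195} \approx -1.9798 \cdot 10^{5}$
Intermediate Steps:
$B{\left(f,U \right)} = - \frac{11}{5} + \frac{f}{f + U^{2}}$ ($B{\left(f,U \right)} = \frac{f}{U^{2} + f} - \frac{11}{5} = \frac{f}{f + U^{2}} - \frac{11}{5} = - \frac{11}{5} + \frac{f}{f + U^{2}}$)
$K = \frac{59869}{195}$ ($K = 305 - \frac{- 11 \left(-8\right)^{2} - 84}{5 \left(14 + \left(-8\right)^{2}\right)} = 305 - \frac{\left(-11\right) 64 - 84}{5 \left(14 + 64\right)} = 305 - \frac{-704 - 84}{5 \cdot 78} = 305 - \frac{1}{5} \cdot \frac{1}{78} \left(-788\right) = 305 - - \frac{394}{195} = 305 + \frac{394}{195} = \frac{59869}{195} \approx 307.02$)
$K \left(-641\right) - 1179 = \frac{59869}{195} \left(-641\right) - 1179 = - \frac{38376029}{195} - 1179 = - \frac{38605934}{195}$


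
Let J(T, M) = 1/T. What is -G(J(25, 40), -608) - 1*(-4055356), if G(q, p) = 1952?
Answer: 4053404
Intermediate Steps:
-G(J(25, 40), -608) - 1*(-4055356) = -1*1952 - 1*(-4055356) = -1952 + 4055356 = 4053404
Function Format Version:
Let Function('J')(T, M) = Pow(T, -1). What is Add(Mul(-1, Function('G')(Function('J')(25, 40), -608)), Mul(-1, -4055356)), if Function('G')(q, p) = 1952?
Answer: 4053404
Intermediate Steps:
Add(Mul(-1, Function('G')(Function('J')(25, 40), -608)), Mul(-1, -4055356)) = Add(Mul(-1, 1952), Mul(-1, -4055356)) = Add(-1952, 4055356) = 4053404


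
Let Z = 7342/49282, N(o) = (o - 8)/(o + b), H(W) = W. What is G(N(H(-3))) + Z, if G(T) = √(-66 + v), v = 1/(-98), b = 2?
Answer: 3671/24641 + I*√12938/14 ≈ 0.14898 + 8.1247*I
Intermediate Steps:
N(o) = (-8 + o)/(2 + o) (N(o) = (o - 8)/(o + 2) = (-8 + o)/(2 + o))
v = -1/98 ≈ -0.010204
G(T) = I*√12938/14 (G(T) = √(-66 - 1/98) = √(-6469/98) = I*√12938/14)
Z = 3671/24641 (Z = 7342*(1/49282) = 3671/24641 ≈ 0.14898)
G(N(H(-3))) + Z = I*√12938/14 + 3671/24641 = 3671/24641 + I*√12938/14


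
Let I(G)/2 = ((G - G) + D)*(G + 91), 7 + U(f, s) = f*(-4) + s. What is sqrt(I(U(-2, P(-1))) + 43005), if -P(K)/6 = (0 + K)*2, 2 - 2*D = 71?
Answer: 3*sqrt(3981) ≈ 189.29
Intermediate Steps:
D = -69/2 (D = 1 - 1/2*71 = 1 - 71/2 = -69/2 ≈ -34.500)
P(K) = -12*K (P(K) = -6*(0 + K)*2 = -6*K*2 = -12*K)
U(f, s) = -7 + s - 4*f (U(f, s) = -7 + (f*(-4) + s) = -7 + (-4*f + s) = -7 + (s - 4*f) = -7 + s - 4*f)
I(G) = -6279 - 69*G (I(G) = 2*(((G - G) - 69/2)*(G + 91)) = 2*((0 - 69/2)*(91 + G)) = 2*(-69*(91 + G)/2) = 2*(-6279/2 - 69*G/2) = -6279 - 69*G)
sqrt(I(U(-2, P(-1))) + 43005) = sqrt((-6279 - 69*(-7 - 12*(-1) - 4*(-2))) + 43005) = sqrt((-6279 - 69*(-7 + 12 + 8)) + 43005) = sqrt((-6279 - 69*13) + 43005) = sqrt((-6279 - 897) + 43005) = sqrt(-7176 + 43005) = sqrt(35829) = 3*sqrt(3981)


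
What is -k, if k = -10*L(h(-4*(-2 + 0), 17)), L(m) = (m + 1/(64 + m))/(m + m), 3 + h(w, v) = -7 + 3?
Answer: 1990/399 ≈ 4.9875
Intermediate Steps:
h(w, v) = -7 (h(w, v) = -3 + (-7 + 3) = -3 - 4 = -7)
L(m) = (m + 1/(64 + m))/(2*m) (L(m) = (m + 1/(64 + m))/((2*m)) = (m + 1/(64 + m))*(1/(2*m)) = (m + 1/(64 + m))/(2*m))
k = -1990/399 (k = -5*(1 + (-7)**2 + 64*(-7))/((-7)*(64 - 7)) = -5*(-1)*(1 + 49 - 448)/(7*57) = -5*(-1)*(-398)/(7*57) = -10*199/399 = -1990/399 ≈ -4.9875)
-k = -1*(-1990/399) = 1990/399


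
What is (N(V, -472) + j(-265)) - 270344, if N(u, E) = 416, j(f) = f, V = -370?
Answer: -270193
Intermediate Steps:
(N(V, -472) + j(-265)) - 270344 = (416 - 265) - 270344 = 151 - 270344 = -270193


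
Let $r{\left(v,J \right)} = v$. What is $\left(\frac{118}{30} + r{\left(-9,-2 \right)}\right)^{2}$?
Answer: $\frac{5776}{225} \approx 25.671$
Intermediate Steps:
$\left(\frac{118}{30} + r{\left(-9,-2 \right)}\right)^{2} = \left(\frac{118}{30} - 9\right)^{2} = \left(118 \cdot \frac{1}{30} - 9\right)^{2} = \left(\frac{59}{15} - 9\right)^{2} = \left(- \frac{76}{15}\right)^{2} = \frac{5776}{225}$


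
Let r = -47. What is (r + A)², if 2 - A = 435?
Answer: 230400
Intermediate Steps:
A = -433 (A = 2 - 1*435 = 2 - 435 = -433)
(r + A)² = (-47 - 433)² = (-480)² = 230400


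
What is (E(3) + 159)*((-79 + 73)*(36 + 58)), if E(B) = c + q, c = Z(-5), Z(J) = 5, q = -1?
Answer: -91932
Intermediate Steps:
c = 5
E(B) = 4 (E(B) = 5 - 1 = 4)
(E(3) + 159)*((-79 + 73)*(36 + 58)) = (4 + 159)*((-79 + 73)*(36 + 58)) = 163*(-6*94) = 163*(-564) = -91932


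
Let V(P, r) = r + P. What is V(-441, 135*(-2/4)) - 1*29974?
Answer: -60965/2 ≈ -30483.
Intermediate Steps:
V(P, r) = P + r
V(-441, 135*(-2/4)) - 1*29974 = (-441 + 135*(-2/4)) - 1*29974 = (-441 + 135*(-2*¼)) - 29974 = (-441 + 135*(-½)) - 29974 = (-441 - 135/2) - 29974 = -1017/2 - 29974 = -60965/2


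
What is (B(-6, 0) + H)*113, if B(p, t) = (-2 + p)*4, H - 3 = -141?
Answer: -19210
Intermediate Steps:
H = -138 (H = 3 - 141 = -138)
B(p, t) = -8 + 4*p
(B(-6, 0) + H)*113 = ((-8 + 4*(-6)) - 138)*113 = ((-8 - 24) - 138)*113 = (-32 - 138)*113 = -170*113 = -19210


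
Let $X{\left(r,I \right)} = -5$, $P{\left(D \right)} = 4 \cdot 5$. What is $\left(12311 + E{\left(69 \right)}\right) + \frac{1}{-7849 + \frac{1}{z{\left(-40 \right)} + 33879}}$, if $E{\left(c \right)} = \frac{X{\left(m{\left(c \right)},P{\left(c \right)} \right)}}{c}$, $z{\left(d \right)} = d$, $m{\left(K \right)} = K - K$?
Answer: $\frac{225616942303849}{18326559390} \approx 12311.0$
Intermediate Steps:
$m{\left(K \right)} = 0$
$P{\left(D \right)} = 20$
$E{\left(c \right)} = - \frac{5}{c}$
$\left(12311 + E{\left(69 \right)}\right) + \frac{1}{-7849 + \frac{1}{z{\left(-40 \right)} + 33879}} = \left(12311 - \frac{5}{69}\right) + \frac{1}{-7849 + \frac{1}{-40 + 33879}} = \left(12311 - \frac{5}{69}\right) + \frac{1}{-7849 + \frac{1}{33839}} = \frac{849454}{69} + \frac{1}{- \frac{265602310}{33839}} = \frac{849454}{69} - \frac{33839}{265602310} = \frac{225616942303849}{18326559390}$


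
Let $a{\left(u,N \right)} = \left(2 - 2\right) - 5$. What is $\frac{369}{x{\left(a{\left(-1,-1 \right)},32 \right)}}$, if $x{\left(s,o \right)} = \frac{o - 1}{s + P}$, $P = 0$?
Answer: $- \frac{1845}{31} \approx -59.516$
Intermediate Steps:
$a{\left(u,N \right)} = -5$ ($a{\left(u,N \right)} = 0 - 5 = -5$)
$x{\left(s,o \right)} = \frac{-1 + o}{s}$ ($x{\left(s,o \right)} = \frac{o - 1}{s + 0} = \frac{-1 + o}{s}$)
$\frac{369}{x{\left(a{\left(-1,-1 \right)},32 \right)}} = \frac{369}{\frac{1}{-5} \left(-1 + 32\right)} = \frac{369}{\left(- \frac{1}{5}\right) 31} = \frac{369}{- \frac{31}{5}} = 369 \left(- \frac{5}{31}\right) = - \frac{1845}{31}$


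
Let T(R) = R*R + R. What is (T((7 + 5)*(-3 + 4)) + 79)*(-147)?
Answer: -34545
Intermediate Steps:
T(R) = R + R² (T(R) = R² + R = R + R²)
(T((7 + 5)*(-3 + 4)) + 79)*(-147) = (((7 + 5)*(-3 + 4))*(1 + (7 + 5)*(-3 + 4)) + 79)*(-147) = ((12*1)*(1 + 12*1) + 79)*(-147) = (12*(1 + 12) + 79)*(-147) = (12*13 + 79)*(-147) = (156 + 79)*(-147) = 235*(-147) = -34545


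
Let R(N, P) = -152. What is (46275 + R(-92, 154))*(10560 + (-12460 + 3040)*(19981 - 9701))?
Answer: -4465953565920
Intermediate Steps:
(46275 + R(-92, 154))*(10560 + (-12460 + 3040)*(19981 - 9701)) = (46275 - 152)*(10560 + (-12460 + 3040)*(19981 - 9701)) = 46123*(10560 - 9420*10280) = 46123*(10560 - 96837600) = 46123*(-96827040) = -4465953565920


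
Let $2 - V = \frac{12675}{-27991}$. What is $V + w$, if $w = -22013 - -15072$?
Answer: $- \frac{194216874}{27991} \approx -6938.5$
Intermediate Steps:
$V = \frac{68657}{27991}$ ($V = 2 - \frac{12675}{-27991} = 2 - 12675 \left(- \frac{1}{27991}\right) = 2 - - \frac{12675}{27991} = 2 + \frac{12675}{27991} = \frac{68657}{27991} \approx 2.4528$)
$w = -6941$ ($w = -22013 + 15072 = -6941$)
$V + w = \frac{68657}{27991} - 6941 = - \frac{194216874}{27991}$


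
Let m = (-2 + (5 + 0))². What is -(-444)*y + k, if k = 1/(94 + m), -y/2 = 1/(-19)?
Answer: 91483/1957 ≈ 46.747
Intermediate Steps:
y = 2/19 (y = -2/(-19) = -2*(-1/19) = 2/19 ≈ 0.10526)
m = 9 (m = (-2 + 5)² = 3² = 9)
k = 1/103 (k = 1/(94 + 9) = 1/103 ≈ 0.0097087)
-(-444)*y + k = -(-444)*2/19 + 1/103 = -111*(-8/19) + 1/103 = 888/19 + 1/103 = 91483/1957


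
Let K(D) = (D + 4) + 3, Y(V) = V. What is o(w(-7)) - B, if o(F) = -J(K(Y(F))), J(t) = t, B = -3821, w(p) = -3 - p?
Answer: 3810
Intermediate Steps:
K(D) = 7 + D (K(D) = (4 + D) + 3 = 7 + D)
o(F) = -7 - F (o(F) = -(7 + F) = -7 - F)
o(w(-7)) - B = (-7 - (-3 - 1*(-7))) - 1*(-3821) = (-7 - (-3 + 7)) + 3821 = (-7 - 1*4) + 3821 = (-7 - 4) + 3821 = -11 + 3821 = 3810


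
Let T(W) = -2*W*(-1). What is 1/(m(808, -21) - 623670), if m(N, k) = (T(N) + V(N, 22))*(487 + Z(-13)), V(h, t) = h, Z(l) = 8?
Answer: 1/576210 ≈ 1.7355e-6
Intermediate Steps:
T(W) = 2*W
m(N, k) = 1485*N (m(N, k) = (2*N + N)*(487 + 8) = (3*N)*495 = 1485*N)
1/(m(808, -21) - 623670) = 1/(1485*808 - 623670) = 1/(1199880 - 623670) = 1/576210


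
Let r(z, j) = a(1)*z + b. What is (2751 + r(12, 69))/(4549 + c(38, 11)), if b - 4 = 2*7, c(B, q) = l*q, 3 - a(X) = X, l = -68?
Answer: 133/181 ≈ 0.73481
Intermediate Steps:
a(X) = 3 - X
c(B, q) = -68*q
b = 18 (b = 4 + 2*7 = 4 + 14 = 18)
r(z, j) = 18 + 2*z (r(z, j) = (3 - 1*1)*z + 18 = (3 - 1)*z + 18 = 2*z + 18 = 18 + 2*z)
(2751 + r(12, 69))/(4549 + c(38, 11)) = (2751 + (18 + 2*12))/(4549 - 68*11) = (2751 + (18 + 24))/(4549 - 748) = (2751 + 42)/3801 = 2793*(1/3801) = 133/181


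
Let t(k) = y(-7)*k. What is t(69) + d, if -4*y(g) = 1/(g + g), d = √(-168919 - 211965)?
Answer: 69/56 + 2*I*√95221 ≈ 1.2321 + 617.16*I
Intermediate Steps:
d = 2*I*√95221 (d = √(-380884) = 2*I*√95221 ≈ 617.16*I)
y(g) = -1/(8*g) (y(g) = -1/(4*(g + g)) = -1/(2*g)/4 = -1/(8*g))
t(k) = k/56 (t(k) = (-⅛/(-7))*k = (-⅛*(-⅐))*k = k/56)
t(69) + d = (1/56)*69 + 2*I*√95221 = 69/56 + 2*I*√95221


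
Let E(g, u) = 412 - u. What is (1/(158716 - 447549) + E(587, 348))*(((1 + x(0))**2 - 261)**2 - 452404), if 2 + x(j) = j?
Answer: -7113221614044/288833 ≈ -2.4627e+7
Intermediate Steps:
x(j) = -2 + j
(1/(158716 - 447549) + E(587, 348))*(((1 + x(0))**2 - 261)**2 - 452404) = (1/(158716 - 447549) + (412 - 1*348))*(((1 + (-2 + 0))**2 - 261)**2 - 452404) = (1/(-288833) + (412 - 348))*(((1 - 2)**2 - 261)**2 - 452404) = (-1/288833 + 64)*(((-1)**2 - 261)**2 - 452404) = 18485311*((1 - 261)**2 - 452404)/288833 = 18485311*((-260)**2 - 452404)/288833 = 18485311*(67600 - 452404)/288833 = (18485311/288833)*(-384804) = -7113221614044/288833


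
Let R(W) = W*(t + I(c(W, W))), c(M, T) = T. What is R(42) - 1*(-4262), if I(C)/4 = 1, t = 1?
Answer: 4472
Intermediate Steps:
I(C) = 4 (I(C) = 4*1 = 4)
R(W) = 5*W (R(W) = W*(1 + 4) = W*5 = 5*W)
R(42) - 1*(-4262) = 5*42 - 1*(-4262) = 210 + 4262 = 4472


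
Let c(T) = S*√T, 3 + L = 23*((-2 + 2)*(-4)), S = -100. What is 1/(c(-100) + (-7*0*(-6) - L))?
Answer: 3/1000009 + 1000*I/1000009 ≈ 3.0e-6 + 0.00099999*I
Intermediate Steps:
L = -3 (L = -3 + 23*((-2 + 2)*(-4)) = -3 + 23*(0*(-4)) = -3 + 23*0 = -3 + 0 = -3)
c(T) = -100*√T
1/(c(-100) + (-7*0*(-6) - L)) = 1/(-1000*I + (-7*0*(-6) - 1*(-3))) = 1/(-1000*I + (0*(-6) + 3)) = 1/(-1000*I + (0 + 3)) = 1/(-1000*I + 3) = 1/(3 - 1000*I) = (3 + 1000*I)/1000009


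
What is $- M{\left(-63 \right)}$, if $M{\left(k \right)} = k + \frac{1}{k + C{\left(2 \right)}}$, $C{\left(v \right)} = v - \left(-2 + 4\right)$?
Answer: $\frac{3970}{63} \approx 63.016$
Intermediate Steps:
$C{\left(v \right)} = -2 + v$ ($C{\left(v \right)} = v - 2 = -2 + v$)
$M{\left(k \right)} = k + \frac{1}{k}$ ($M{\left(k \right)} = k + \frac{1}{k + \left(-2 + 2\right)} = k + \frac{1}{k + 0} = k + \frac{1}{k}$)
$- M{\left(-63 \right)} = - (-63 + \frac{1}{-63}) = - (-63 - \frac{1}{63}) = \left(-1\right) \left(- \frac{3970}{63}\right) = \frac{3970}{63}$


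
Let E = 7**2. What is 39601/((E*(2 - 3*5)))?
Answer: -39601/637 ≈ -62.168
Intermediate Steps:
E = 49
39601/((E*(2 - 3*5))) = 39601/((49*(2 - 3*5))) = 39601/((49*(2 - 15))) = 39601/((49*(-13))) = 39601/(-637) = 39601*(-1/637) = -39601/637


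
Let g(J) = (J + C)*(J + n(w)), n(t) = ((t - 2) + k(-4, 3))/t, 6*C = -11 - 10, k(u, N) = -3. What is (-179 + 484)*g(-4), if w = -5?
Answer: 4575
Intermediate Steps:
C = -7/2 (C = (-11 - 10)/6 = (⅙)*(-21) = -7/2 ≈ -3.5000)
n(t) = (-5 + t)/t (n(t) = ((t - 2) - 3)/t = ((-2 + t) - 3)/t = (-5 + t)/t)
g(J) = (2 + J)*(-7/2 + J) (g(J) = (J - 7/2)*(J + (-5 - 5)/(-5)) = (-7/2 + J)*(J - ⅕*(-10)) = (-7/2 + J)*(J + 2) = (-7/2 + J)*(2 + J) = (2 + J)*(-7/2 + J))
(-179 + 484)*g(-4) = (-179 + 484)*(-7 + (-4)² - 3/2*(-4)) = 305*(-7 + 16 + 6) = 305*15 = 4575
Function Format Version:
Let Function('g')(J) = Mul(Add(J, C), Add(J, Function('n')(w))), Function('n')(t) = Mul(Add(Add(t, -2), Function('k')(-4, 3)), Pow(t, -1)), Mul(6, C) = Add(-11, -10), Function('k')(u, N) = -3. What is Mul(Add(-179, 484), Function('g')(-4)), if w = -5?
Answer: 4575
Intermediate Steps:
C = Rational(-7, 2) (C = Mul(Rational(1, 6), Add(-11, -10)) = Mul(Rational(1, 6), -21) = Rational(-7, 2) ≈ -3.5000)
Function('n')(t) = Mul(Pow(t, -1), Add(-5, t)) (Function('n')(t) = Mul(Add(Add(t, -2), -3), Pow(t, -1)) = Mul(Add(Add(-2, t), -3), Pow(t, -1)) = Mul(Add(-5, t), Pow(t, -1)) = Mul(Pow(t, -1), Add(-5, t)))
Function('g')(J) = Mul(Add(2, J), Add(Rational(-7, 2), J)) (Function('g')(J) = Mul(Add(J, Rational(-7, 2)), Add(J, Mul(Pow(-5, -1), Add(-5, -5)))) = Mul(Add(Rational(-7, 2), J), Add(J, Mul(Rational(-1, 5), -10))) = Mul(Add(Rational(-7, 2), J), Add(J, 2)) = Mul(Add(Rational(-7, 2), J), Add(2, J)) = Mul(Add(2, J), Add(Rational(-7, 2), J)))
Mul(Add(-179, 484), Function('g')(-4)) = Mul(Add(-179, 484), Add(-7, Pow(-4, 2), Mul(Rational(-3, 2), -4))) = Mul(305, Add(-7, 16, 6)) = Mul(305, 15) = 4575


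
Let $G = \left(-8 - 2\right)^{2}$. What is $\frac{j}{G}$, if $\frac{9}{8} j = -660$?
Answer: $- \frac{88}{15} \approx -5.8667$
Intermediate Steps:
$G = 100$ ($G = \left(-10\right)^{2} = 100$)
$j = - \frac{1760}{3}$ ($j = \frac{8}{9} \left(-660\right) = - \frac{1760}{3} \approx -586.67$)
$\frac{j}{G} = - \frac{1760}{3 \cdot 100} = \left(- \frac{1760}{3}\right) \frac{1}{100} = - \frac{88}{15}$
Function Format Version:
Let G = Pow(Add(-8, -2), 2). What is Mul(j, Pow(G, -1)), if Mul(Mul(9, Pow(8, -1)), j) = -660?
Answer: Rational(-88, 15) ≈ -5.8667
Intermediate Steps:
G = 100 (G = Pow(-10, 2) = 100)
j = Rational(-1760, 3) (j = Mul(Rational(8, 9), -660) = Rational(-1760, 3) ≈ -586.67)
Mul(j, Pow(G, -1)) = Mul(Rational(-1760, 3), Pow(100, -1)) = Mul(Rational(-1760, 3), Rational(1, 100)) = Rational(-88, 15)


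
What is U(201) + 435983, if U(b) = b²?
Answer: 476384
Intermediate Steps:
U(201) + 435983 = 201² + 435983 = 40401 + 435983 = 476384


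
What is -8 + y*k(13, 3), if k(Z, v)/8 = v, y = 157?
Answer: 3760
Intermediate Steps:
k(Z, v) = 8*v
-8 + y*k(13, 3) = -8 + 157*(8*3) = -8 + 157*24 = -8 + 3768 = 3760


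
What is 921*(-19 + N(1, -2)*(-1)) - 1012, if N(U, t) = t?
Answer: -16669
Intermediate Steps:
921*(-19 + N(1, -2)*(-1)) - 1012 = 921*(-19 - 2*(-1)) - 1012 = 921*(-19 + 2) - 1012 = 921*(-17) - 1012 = -15657 - 1012 = -16669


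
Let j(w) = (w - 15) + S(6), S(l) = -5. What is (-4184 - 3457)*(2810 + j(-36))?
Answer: -21043314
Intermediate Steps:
j(w) = -20 + w (j(w) = (w - 15) - 5 = (-15 + w) - 5 = -20 + w)
(-4184 - 3457)*(2810 + j(-36)) = (-4184 - 3457)*(2810 + (-20 - 36)) = -7641*(2810 - 56) = -7641*2754 = -21043314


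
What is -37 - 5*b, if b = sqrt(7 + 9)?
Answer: -57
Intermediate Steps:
b = 4 (b = sqrt(16) = 4)
-37 - 5*b = -37 - 5*4 = -37 - 20 = -57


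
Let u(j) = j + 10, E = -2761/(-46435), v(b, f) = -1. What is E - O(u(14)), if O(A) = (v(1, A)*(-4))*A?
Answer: -17749/185 ≈ -95.941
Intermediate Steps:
E = 11/185 (E = -2761*(-1/46435) = 11/185 ≈ 0.059459)
u(j) = 10 + j
O(A) = 4*A (O(A) = (-1*(-4))*A = 4*A)
E - O(u(14)) = 11/185 - 4*(10 + 14) = 11/185 - 4*24 = 11/185 - 1*96 = 11/185 - 96 = -17749/185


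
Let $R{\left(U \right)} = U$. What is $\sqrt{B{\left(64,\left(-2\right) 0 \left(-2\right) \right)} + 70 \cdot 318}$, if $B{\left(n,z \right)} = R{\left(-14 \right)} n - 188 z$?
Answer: $14 \sqrt{109} \approx 146.16$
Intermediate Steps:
$B{\left(n,z \right)} = - 188 z - 14 n$ ($B{\left(n,z \right)} = - 14 n - 188 z = - 188 z - 14 n$)
$\sqrt{B{\left(64,\left(-2\right) 0 \left(-2\right) \right)} + 70 \cdot 318} = \sqrt{\left(- 188 \left(-2\right) 0 \left(-2\right) - 896\right) + 70 \cdot 318} = \sqrt{\left(- 188 \cdot 0 \left(-2\right) - 896\right) + 22260} = \sqrt{\left(\left(-188\right) 0 - 896\right) + 22260} = \sqrt{\left(0 - 896\right) + 22260} = \sqrt{-896 + 22260} = \sqrt{21364} = 14 \sqrt{109}$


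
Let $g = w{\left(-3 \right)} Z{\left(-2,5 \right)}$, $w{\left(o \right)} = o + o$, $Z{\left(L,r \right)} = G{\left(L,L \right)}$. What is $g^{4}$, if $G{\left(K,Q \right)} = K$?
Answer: $20736$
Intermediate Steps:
$Z{\left(L,r \right)} = L$
$w{\left(o \right)} = 2 o$
$g = 12$ ($g = 2 \left(-3\right) \left(-2\right) = \left(-6\right) \left(-2\right) = 12$)
$g^{4} = 12^{4} = 20736$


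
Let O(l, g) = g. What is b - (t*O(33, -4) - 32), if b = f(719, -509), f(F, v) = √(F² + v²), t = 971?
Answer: 3916 + √776042 ≈ 4796.9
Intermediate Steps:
b = √776042 (b = √(719² + (-509)²) = √(516961 + 259081) = √776042 ≈ 880.93)
b - (t*O(33, -4) - 32) = √776042 - (971*(-4) - 32) = √776042 - (-3884 - 32) = √776042 - 1*(-3916) = √776042 + 3916 = 3916 + √776042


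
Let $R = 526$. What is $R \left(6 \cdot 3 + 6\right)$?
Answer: $12624$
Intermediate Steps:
$R \left(6 \cdot 3 + 6\right) = 526 \left(6 \cdot 3 + 6\right) = 526 \left(18 + 6\right) = 526 \cdot 24 = 12624$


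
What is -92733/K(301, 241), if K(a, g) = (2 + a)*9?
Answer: -30911/909 ≈ -34.005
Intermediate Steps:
K(a, g) = 18 + 9*a
-92733/K(301, 241) = -92733/(18 + 9*301) = -92733/(18 + 2709) = -92733/2727 = -92733*1/2727 = -30911/909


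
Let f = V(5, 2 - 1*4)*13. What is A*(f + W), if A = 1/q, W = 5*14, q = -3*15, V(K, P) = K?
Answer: -3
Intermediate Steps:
q = -45
W = 70
A = -1/45 (A = 1/(-45) = -1/45 ≈ -0.022222)
f = 65 (f = 5*13 = 65)
A*(f + W) = -(65 + 70)/45 = -1/45*135 = -3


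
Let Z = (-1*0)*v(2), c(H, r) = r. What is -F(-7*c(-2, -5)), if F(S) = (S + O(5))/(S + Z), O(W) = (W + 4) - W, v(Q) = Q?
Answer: -39/35 ≈ -1.1143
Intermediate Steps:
O(W) = 4 (O(W) = (4 + W) - W = 4)
Z = 0 (Z = -1*0*2 = 0*2 = 0)
F(S) = (4 + S)/S (F(S) = (S + 4)/(S + 0) = (4 + S)/S)
-F(-7*c(-2, -5)) = -(4 - 7*(-5))/((-7*(-5))) = -(4 + 35)/35 = -39/35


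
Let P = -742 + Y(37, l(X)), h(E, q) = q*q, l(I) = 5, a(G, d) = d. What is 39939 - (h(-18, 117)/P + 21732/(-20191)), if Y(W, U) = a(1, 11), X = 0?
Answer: 589776783810/14759621 ≈ 39959.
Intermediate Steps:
Y(W, U) = 11
h(E, q) = q²
P = -731 (P = -742 + 11 = -731)
39939 - (h(-18, 117)/P + 21732/(-20191)) = 39939 - (117²/(-731) + 21732/(-20191)) = 39939 - (13689*(-1/731) + 21732*(-1/20191)) = 39939 - (-13689/731 - 21732/20191) = 39939 - 1*(-292280691/14759621) = 39939 + 292280691/14759621 = 589776783810/14759621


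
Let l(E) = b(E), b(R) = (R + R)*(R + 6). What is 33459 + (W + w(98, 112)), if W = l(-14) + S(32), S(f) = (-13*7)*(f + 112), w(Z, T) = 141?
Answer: 20720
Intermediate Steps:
b(R) = 2*R*(6 + R) (b(R) = (2*R)*(6 + R) = 2*R*(6 + R))
l(E) = 2*E*(6 + E)
S(f) = -10192 - 91*f (S(f) = -91*(112 + f) = -10192 - 91*f)
W = -12880 (W = 2*(-14)*(6 - 14) + (-10192 - 91*32) = 2*(-14)*(-8) + (-10192 - 2912) = 224 - 13104 = -12880)
33459 + (W + w(98, 112)) = 33459 + (-12880 + 141) = 33459 - 12739 = 20720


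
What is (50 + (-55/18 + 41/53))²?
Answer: 2072343529/910116 ≈ 2277.0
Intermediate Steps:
(50 + (-55/18 + 41/53))² = (50 - 2177/954)² = (45523/954)² = 2072343529/910116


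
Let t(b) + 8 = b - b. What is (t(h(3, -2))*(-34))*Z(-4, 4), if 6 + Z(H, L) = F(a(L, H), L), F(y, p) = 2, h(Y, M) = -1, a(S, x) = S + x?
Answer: -1088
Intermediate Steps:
Z(H, L) = -4 (Z(H, L) = -6 + 2 = -4)
t(b) = -8 (t(b) = -8 + (b - b) = -8 + 0 = -8)
(t(h(3, -2))*(-34))*Z(-4, 4) = -8*(-34)*(-4) = 272*(-4) = -1088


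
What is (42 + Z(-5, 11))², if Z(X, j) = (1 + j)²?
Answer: 34596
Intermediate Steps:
(42 + Z(-5, 11))² = (42 + (1 + 11)²)² = (42 + 12²)² = (42 + 144)² = 186² = 34596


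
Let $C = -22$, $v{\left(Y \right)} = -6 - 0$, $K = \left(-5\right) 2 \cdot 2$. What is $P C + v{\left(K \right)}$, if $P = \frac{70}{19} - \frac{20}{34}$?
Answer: $- \frac{23938}{323} \approx -74.111$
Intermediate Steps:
$K = -20$ ($K = \left(-10\right) 2 = -20$)
$v{\left(Y \right)} = -6$ ($v{\left(Y \right)} = -6 + 0 = -6$)
$P = \frac{1000}{323}$ ($P = 70 \cdot \frac{1}{19} - \frac{10}{17} = \frac{70}{19} - \frac{10}{17} = \frac{1000}{323} \approx 3.096$)
$P C + v{\left(K \right)} = \frac{1000}{323} \left(-22\right) - 6 = - \frac{22000}{323} - 6 = - \frac{23938}{323}$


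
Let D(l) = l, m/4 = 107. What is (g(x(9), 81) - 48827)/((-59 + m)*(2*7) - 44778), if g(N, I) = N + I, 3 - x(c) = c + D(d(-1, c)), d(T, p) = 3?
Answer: 48755/39612 ≈ 1.2308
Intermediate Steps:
m = 428 (m = 4*107 = 428)
x(c) = -c (x(c) = 3 - (c + 3) = 3 - (3 + c) = 3 + (-3 - c) = -c)
g(N, I) = I + N
(g(x(9), 81) - 48827)/((-59 + m)*(2*7) - 44778) = ((81 - 1*9) - 48827)/((-59 + 428)*(2*7) - 44778) = ((81 - 9) - 48827)/(369*14 - 44778) = (72 - 48827)/(5166 - 44778) = -48755/(-39612) = -48755*(-1/39612) = 48755/39612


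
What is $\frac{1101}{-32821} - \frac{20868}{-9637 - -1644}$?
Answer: $\frac{676108335}{262338253} \approx 2.5772$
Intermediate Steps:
$\frac{1101}{-32821} - \frac{20868}{-9637 - -1644} = 1101 \left(- \frac{1}{32821}\right) - \frac{20868}{-9637 + 1644} = - \frac{1101}{32821} - \frac{20868}{-7993} = - \frac{1101}{32821} - - \frac{20868}{7993} = - \frac{1101}{32821} + \frac{20868}{7993} = \frac{676108335}{262338253}$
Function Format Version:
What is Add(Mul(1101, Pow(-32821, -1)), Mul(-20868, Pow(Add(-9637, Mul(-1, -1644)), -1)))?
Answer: Rational(676108335, 262338253) ≈ 2.5772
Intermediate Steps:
Add(Mul(1101, Pow(-32821, -1)), Mul(-20868, Pow(Add(-9637, Mul(-1, -1644)), -1))) = Add(Mul(1101, Rational(-1, 32821)), Mul(-20868, Pow(Add(-9637, 1644), -1))) = Add(Rational(-1101, 32821), Mul(-20868, Pow(-7993, -1))) = Add(Rational(-1101, 32821), Mul(-20868, Rational(-1, 7993))) = Add(Rational(-1101, 32821), Rational(20868, 7993)) = Rational(676108335, 262338253)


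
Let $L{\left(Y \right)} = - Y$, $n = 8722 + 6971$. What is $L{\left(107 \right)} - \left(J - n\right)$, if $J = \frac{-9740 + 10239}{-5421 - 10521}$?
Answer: $\frac{248472511}{15942} \approx 15586.0$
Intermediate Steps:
$n = 15693$
$J = - \frac{499}{15942}$ ($J = \frac{499}{-15942} = 499 \left(- \frac{1}{15942}\right) = - \frac{499}{15942} \approx -0.031301$)
$L{\left(107 \right)} - \left(J - n\right) = \left(-1\right) 107 - \left(- \frac{499}{15942} - 15693\right) = -107 - \left(- \frac{499}{15942} - 15693\right) = -107 - - \frac{250178305}{15942} = -107 + \frac{250178305}{15942} = \frac{248472511}{15942}$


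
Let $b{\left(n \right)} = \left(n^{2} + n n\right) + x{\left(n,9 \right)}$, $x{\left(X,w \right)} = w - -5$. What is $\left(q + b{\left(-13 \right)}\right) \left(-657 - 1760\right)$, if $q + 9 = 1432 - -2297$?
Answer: $-9842024$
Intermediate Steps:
$x{\left(X,w \right)} = 5 + w$ ($x{\left(X,w \right)} = w + 5 = 5 + w$)
$b{\left(n \right)} = 14 + 2 n^{2}$ ($b{\left(n \right)} = \left(n^{2} + n n\right) + \left(5 + 9\right) = \left(n^{2} + n^{2}\right) + 14 = 2 n^{2} + 14 = 14 + 2 n^{2}$)
$q = 3720$ ($q = -9 + \left(1432 - -2297\right) = -9 + \left(1432 + 2297\right) = -9 + 3729 = 3720$)
$\left(q + b{\left(-13 \right)}\right) \left(-657 - 1760\right) = \left(3720 + \left(14 + 2 \left(-13\right)^{2}\right)\right) \left(-657 - 1760\right) = \left(3720 + \left(14 + 2 \cdot 169\right)\right) \left(-2417\right) = \left(3720 + \left(14 + 338\right)\right) \left(-2417\right) = \left(3720 + 352\right) \left(-2417\right) = 4072 \left(-2417\right) = -9842024$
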